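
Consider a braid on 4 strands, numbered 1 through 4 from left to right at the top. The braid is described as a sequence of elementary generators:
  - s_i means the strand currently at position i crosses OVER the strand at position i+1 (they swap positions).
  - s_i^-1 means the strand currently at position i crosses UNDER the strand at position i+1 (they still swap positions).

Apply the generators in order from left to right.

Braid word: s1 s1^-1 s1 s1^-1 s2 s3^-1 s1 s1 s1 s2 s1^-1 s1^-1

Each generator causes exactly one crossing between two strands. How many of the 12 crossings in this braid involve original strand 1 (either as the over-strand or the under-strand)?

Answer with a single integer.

Gen 1: crossing 1x2. Involves strand 1? yes. Count so far: 1
Gen 2: crossing 2x1. Involves strand 1? yes. Count so far: 2
Gen 3: crossing 1x2. Involves strand 1? yes. Count so far: 3
Gen 4: crossing 2x1. Involves strand 1? yes. Count so far: 4
Gen 5: crossing 2x3. Involves strand 1? no. Count so far: 4
Gen 6: crossing 2x4. Involves strand 1? no. Count so far: 4
Gen 7: crossing 1x3. Involves strand 1? yes. Count so far: 5
Gen 8: crossing 3x1. Involves strand 1? yes. Count so far: 6
Gen 9: crossing 1x3. Involves strand 1? yes. Count so far: 7
Gen 10: crossing 1x4. Involves strand 1? yes. Count so far: 8
Gen 11: crossing 3x4. Involves strand 1? no. Count so far: 8
Gen 12: crossing 4x3. Involves strand 1? no. Count so far: 8

Answer: 8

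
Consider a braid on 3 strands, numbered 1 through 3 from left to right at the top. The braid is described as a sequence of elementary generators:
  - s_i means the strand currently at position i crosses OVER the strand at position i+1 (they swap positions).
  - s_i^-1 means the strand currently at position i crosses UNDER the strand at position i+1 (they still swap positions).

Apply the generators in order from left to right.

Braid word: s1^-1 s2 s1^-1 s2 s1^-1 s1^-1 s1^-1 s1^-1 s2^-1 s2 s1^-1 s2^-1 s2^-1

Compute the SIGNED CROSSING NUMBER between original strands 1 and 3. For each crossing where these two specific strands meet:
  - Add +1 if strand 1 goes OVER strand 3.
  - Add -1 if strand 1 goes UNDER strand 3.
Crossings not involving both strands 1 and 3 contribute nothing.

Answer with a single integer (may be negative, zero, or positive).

Gen 1: crossing 1x2. Both 1&3? no. Sum: 0
Gen 2: 1 over 3. Both 1&3? yes. Contrib: +1. Sum: 1
Gen 3: crossing 2x3. Both 1&3? no. Sum: 1
Gen 4: crossing 2x1. Both 1&3? no. Sum: 1
Gen 5: 3 under 1. Both 1&3? yes. Contrib: +1. Sum: 2
Gen 6: 1 under 3. Both 1&3? yes. Contrib: -1. Sum: 1
Gen 7: 3 under 1. Both 1&3? yes. Contrib: +1. Sum: 2
Gen 8: 1 under 3. Both 1&3? yes. Contrib: -1. Sum: 1
Gen 9: crossing 1x2. Both 1&3? no. Sum: 1
Gen 10: crossing 2x1. Both 1&3? no. Sum: 1
Gen 11: 3 under 1. Both 1&3? yes. Contrib: +1. Sum: 2
Gen 12: crossing 3x2. Both 1&3? no. Sum: 2
Gen 13: crossing 2x3. Both 1&3? no. Sum: 2

Answer: 2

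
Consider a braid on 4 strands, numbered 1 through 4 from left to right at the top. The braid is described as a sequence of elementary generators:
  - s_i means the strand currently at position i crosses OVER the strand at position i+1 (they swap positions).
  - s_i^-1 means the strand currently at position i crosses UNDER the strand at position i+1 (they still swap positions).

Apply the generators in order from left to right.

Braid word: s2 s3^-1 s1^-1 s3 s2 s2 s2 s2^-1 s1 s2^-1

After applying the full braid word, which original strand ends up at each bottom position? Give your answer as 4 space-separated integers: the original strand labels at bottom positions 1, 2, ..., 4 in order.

Answer: 1 2 3 4

Derivation:
Gen 1 (s2): strand 2 crosses over strand 3. Perm now: [1 3 2 4]
Gen 2 (s3^-1): strand 2 crosses under strand 4. Perm now: [1 3 4 2]
Gen 3 (s1^-1): strand 1 crosses under strand 3. Perm now: [3 1 4 2]
Gen 4 (s3): strand 4 crosses over strand 2. Perm now: [3 1 2 4]
Gen 5 (s2): strand 1 crosses over strand 2. Perm now: [3 2 1 4]
Gen 6 (s2): strand 2 crosses over strand 1. Perm now: [3 1 2 4]
Gen 7 (s2): strand 1 crosses over strand 2. Perm now: [3 2 1 4]
Gen 8 (s2^-1): strand 2 crosses under strand 1. Perm now: [3 1 2 4]
Gen 9 (s1): strand 3 crosses over strand 1. Perm now: [1 3 2 4]
Gen 10 (s2^-1): strand 3 crosses under strand 2. Perm now: [1 2 3 4]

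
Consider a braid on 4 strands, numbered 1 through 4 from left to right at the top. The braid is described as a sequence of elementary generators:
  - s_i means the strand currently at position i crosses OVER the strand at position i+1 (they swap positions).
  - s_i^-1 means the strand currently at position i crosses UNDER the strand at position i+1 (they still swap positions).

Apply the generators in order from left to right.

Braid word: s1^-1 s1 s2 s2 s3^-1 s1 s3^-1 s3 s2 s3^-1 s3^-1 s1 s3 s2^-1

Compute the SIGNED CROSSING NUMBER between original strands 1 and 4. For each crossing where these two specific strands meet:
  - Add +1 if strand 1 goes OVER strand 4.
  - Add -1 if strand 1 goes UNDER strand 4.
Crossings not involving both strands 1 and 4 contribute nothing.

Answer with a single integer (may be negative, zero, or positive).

Answer: 1

Derivation:
Gen 1: crossing 1x2. Both 1&4? no. Sum: 0
Gen 2: crossing 2x1. Both 1&4? no. Sum: 0
Gen 3: crossing 2x3. Both 1&4? no. Sum: 0
Gen 4: crossing 3x2. Both 1&4? no. Sum: 0
Gen 5: crossing 3x4. Both 1&4? no. Sum: 0
Gen 6: crossing 1x2. Both 1&4? no. Sum: 0
Gen 7: crossing 4x3. Both 1&4? no. Sum: 0
Gen 8: crossing 3x4. Both 1&4? no. Sum: 0
Gen 9: 1 over 4. Both 1&4? yes. Contrib: +1. Sum: 1
Gen 10: crossing 1x3. Both 1&4? no. Sum: 1
Gen 11: crossing 3x1. Both 1&4? no. Sum: 1
Gen 12: crossing 2x4. Both 1&4? no. Sum: 1
Gen 13: crossing 1x3. Both 1&4? no. Sum: 1
Gen 14: crossing 2x3. Both 1&4? no. Sum: 1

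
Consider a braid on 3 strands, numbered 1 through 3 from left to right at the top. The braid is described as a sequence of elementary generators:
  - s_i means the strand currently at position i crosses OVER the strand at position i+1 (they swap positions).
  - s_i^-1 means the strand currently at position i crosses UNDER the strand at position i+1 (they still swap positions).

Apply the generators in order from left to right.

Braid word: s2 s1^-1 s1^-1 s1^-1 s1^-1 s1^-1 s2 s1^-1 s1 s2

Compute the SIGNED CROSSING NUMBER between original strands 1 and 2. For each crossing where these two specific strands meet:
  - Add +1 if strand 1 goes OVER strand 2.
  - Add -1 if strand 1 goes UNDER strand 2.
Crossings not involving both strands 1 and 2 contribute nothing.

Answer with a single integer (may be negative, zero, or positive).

Gen 1: crossing 2x3. Both 1&2? no. Sum: 0
Gen 2: crossing 1x3. Both 1&2? no. Sum: 0
Gen 3: crossing 3x1. Both 1&2? no. Sum: 0
Gen 4: crossing 1x3. Both 1&2? no. Sum: 0
Gen 5: crossing 3x1. Both 1&2? no. Sum: 0
Gen 6: crossing 1x3. Both 1&2? no. Sum: 0
Gen 7: 1 over 2. Both 1&2? yes. Contrib: +1. Sum: 1
Gen 8: crossing 3x2. Both 1&2? no. Sum: 1
Gen 9: crossing 2x3. Both 1&2? no. Sum: 1
Gen 10: 2 over 1. Both 1&2? yes. Contrib: -1. Sum: 0

Answer: 0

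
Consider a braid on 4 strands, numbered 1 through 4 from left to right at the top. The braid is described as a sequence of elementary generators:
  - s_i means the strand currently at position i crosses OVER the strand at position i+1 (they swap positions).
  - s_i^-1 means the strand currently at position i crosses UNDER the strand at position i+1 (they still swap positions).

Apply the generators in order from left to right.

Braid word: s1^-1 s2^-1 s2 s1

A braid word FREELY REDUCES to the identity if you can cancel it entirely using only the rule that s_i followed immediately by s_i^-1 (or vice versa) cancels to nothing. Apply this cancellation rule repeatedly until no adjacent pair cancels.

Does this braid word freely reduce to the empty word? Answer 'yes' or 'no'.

Answer: yes

Derivation:
Gen 1 (s1^-1): push. Stack: [s1^-1]
Gen 2 (s2^-1): push. Stack: [s1^-1 s2^-1]
Gen 3 (s2): cancels prior s2^-1. Stack: [s1^-1]
Gen 4 (s1): cancels prior s1^-1. Stack: []
Reduced word: (empty)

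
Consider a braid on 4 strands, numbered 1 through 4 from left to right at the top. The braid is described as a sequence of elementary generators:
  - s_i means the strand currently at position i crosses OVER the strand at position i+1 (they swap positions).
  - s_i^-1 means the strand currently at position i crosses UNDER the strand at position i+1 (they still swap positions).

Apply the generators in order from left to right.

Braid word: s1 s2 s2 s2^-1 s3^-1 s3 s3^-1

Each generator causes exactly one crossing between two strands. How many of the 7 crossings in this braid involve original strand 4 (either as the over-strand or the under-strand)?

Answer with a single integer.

Answer: 3

Derivation:
Gen 1: crossing 1x2. Involves strand 4? no. Count so far: 0
Gen 2: crossing 1x3. Involves strand 4? no. Count so far: 0
Gen 3: crossing 3x1. Involves strand 4? no. Count so far: 0
Gen 4: crossing 1x3. Involves strand 4? no. Count so far: 0
Gen 5: crossing 1x4. Involves strand 4? yes. Count so far: 1
Gen 6: crossing 4x1. Involves strand 4? yes. Count so far: 2
Gen 7: crossing 1x4. Involves strand 4? yes. Count so far: 3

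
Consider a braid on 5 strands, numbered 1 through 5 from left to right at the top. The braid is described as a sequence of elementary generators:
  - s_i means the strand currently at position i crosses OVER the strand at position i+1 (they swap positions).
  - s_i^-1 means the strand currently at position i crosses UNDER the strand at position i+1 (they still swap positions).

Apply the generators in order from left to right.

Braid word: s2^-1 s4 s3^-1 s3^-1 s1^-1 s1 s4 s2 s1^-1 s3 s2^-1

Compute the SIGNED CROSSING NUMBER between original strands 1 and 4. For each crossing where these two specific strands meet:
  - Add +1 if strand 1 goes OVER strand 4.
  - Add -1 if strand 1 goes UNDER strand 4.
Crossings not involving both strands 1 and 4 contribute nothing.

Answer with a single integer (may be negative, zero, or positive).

Gen 1: crossing 2x3. Both 1&4? no. Sum: 0
Gen 2: crossing 4x5. Both 1&4? no. Sum: 0
Gen 3: crossing 2x5. Both 1&4? no. Sum: 0
Gen 4: crossing 5x2. Both 1&4? no. Sum: 0
Gen 5: crossing 1x3. Both 1&4? no. Sum: 0
Gen 6: crossing 3x1. Both 1&4? no. Sum: 0
Gen 7: crossing 5x4. Both 1&4? no. Sum: 0
Gen 8: crossing 3x2. Both 1&4? no. Sum: 0
Gen 9: crossing 1x2. Both 1&4? no. Sum: 0
Gen 10: crossing 3x4. Both 1&4? no. Sum: 0
Gen 11: 1 under 4. Both 1&4? yes. Contrib: -1. Sum: -1

Answer: -1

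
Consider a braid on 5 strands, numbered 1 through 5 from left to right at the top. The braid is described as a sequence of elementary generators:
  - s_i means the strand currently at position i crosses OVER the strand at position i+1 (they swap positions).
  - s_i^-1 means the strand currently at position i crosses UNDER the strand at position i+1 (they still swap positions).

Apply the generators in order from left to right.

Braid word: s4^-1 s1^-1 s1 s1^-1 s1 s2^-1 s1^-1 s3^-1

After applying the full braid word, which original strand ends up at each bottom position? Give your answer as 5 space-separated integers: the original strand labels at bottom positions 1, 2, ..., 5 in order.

Gen 1 (s4^-1): strand 4 crosses under strand 5. Perm now: [1 2 3 5 4]
Gen 2 (s1^-1): strand 1 crosses under strand 2. Perm now: [2 1 3 5 4]
Gen 3 (s1): strand 2 crosses over strand 1. Perm now: [1 2 3 5 4]
Gen 4 (s1^-1): strand 1 crosses under strand 2. Perm now: [2 1 3 5 4]
Gen 5 (s1): strand 2 crosses over strand 1. Perm now: [1 2 3 5 4]
Gen 6 (s2^-1): strand 2 crosses under strand 3. Perm now: [1 3 2 5 4]
Gen 7 (s1^-1): strand 1 crosses under strand 3. Perm now: [3 1 2 5 4]
Gen 8 (s3^-1): strand 2 crosses under strand 5. Perm now: [3 1 5 2 4]

Answer: 3 1 5 2 4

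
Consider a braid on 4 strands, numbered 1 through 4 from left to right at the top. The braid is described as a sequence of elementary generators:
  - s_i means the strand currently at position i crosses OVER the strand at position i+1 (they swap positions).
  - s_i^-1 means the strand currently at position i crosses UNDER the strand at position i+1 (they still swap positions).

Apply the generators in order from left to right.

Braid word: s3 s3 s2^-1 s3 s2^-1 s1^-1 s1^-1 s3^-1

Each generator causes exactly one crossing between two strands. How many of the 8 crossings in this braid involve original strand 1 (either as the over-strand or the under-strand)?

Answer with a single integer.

Answer: 2

Derivation:
Gen 1: crossing 3x4. Involves strand 1? no. Count so far: 0
Gen 2: crossing 4x3. Involves strand 1? no. Count so far: 0
Gen 3: crossing 2x3. Involves strand 1? no. Count so far: 0
Gen 4: crossing 2x4. Involves strand 1? no. Count so far: 0
Gen 5: crossing 3x4. Involves strand 1? no. Count so far: 0
Gen 6: crossing 1x4. Involves strand 1? yes. Count so far: 1
Gen 7: crossing 4x1. Involves strand 1? yes. Count so far: 2
Gen 8: crossing 3x2. Involves strand 1? no. Count so far: 2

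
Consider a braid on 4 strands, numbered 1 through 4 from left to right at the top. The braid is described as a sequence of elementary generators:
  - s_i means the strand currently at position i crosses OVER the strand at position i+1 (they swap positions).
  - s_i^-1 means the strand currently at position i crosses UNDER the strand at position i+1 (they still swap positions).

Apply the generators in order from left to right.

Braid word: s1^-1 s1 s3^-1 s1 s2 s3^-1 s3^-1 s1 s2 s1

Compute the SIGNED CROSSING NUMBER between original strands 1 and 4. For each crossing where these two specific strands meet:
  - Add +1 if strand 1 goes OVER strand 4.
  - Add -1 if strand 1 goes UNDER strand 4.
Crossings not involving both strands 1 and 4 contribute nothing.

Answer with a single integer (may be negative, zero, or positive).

Gen 1: crossing 1x2. Both 1&4? no. Sum: 0
Gen 2: crossing 2x1. Both 1&4? no. Sum: 0
Gen 3: crossing 3x4. Both 1&4? no. Sum: 0
Gen 4: crossing 1x2. Both 1&4? no. Sum: 0
Gen 5: 1 over 4. Both 1&4? yes. Contrib: +1. Sum: 1
Gen 6: crossing 1x3. Both 1&4? no. Sum: 1
Gen 7: crossing 3x1. Both 1&4? no. Sum: 1
Gen 8: crossing 2x4. Both 1&4? no. Sum: 1
Gen 9: crossing 2x1. Both 1&4? no. Sum: 1
Gen 10: 4 over 1. Both 1&4? yes. Contrib: -1. Sum: 0

Answer: 0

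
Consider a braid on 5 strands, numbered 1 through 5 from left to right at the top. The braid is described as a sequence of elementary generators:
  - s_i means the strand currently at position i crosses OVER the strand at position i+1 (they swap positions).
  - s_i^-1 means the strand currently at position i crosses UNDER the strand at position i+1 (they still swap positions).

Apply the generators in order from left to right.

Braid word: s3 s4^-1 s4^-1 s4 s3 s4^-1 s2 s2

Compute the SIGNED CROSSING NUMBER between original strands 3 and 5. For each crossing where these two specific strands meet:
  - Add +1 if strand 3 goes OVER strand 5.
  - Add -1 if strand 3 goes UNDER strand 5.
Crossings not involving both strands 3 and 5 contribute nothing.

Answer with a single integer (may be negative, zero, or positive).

Gen 1: crossing 3x4. Both 3&5? no. Sum: 0
Gen 2: 3 under 5. Both 3&5? yes. Contrib: -1. Sum: -1
Gen 3: 5 under 3. Both 3&5? yes. Contrib: +1. Sum: 0
Gen 4: 3 over 5. Both 3&5? yes. Contrib: +1. Sum: 1
Gen 5: crossing 4x5. Both 3&5? no. Sum: 1
Gen 6: crossing 4x3. Both 3&5? no. Sum: 1
Gen 7: crossing 2x5. Both 3&5? no. Sum: 1
Gen 8: crossing 5x2. Both 3&5? no. Sum: 1

Answer: 1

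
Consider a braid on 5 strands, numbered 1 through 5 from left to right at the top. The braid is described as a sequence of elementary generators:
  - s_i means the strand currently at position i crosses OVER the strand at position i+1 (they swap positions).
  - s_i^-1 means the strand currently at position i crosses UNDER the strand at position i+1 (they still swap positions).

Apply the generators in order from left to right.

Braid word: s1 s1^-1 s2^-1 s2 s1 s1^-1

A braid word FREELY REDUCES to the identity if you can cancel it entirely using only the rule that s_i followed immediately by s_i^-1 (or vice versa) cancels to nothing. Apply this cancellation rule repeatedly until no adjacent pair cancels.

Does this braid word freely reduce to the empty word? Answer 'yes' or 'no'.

Answer: yes

Derivation:
Gen 1 (s1): push. Stack: [s1]
Gen 2 (s1^-1): cancels prior s1. Stack: []
Gen 3 (s2^-1): push. Stack: [s2^-1]
Gen 4 (s2): cancels prior s2^-1. Stack: []
Gen 5 (s1): push. Stack: [s1]
Gen 6 (s1^-1): cancels prior s1. Stack: []
Reduced word: (empty)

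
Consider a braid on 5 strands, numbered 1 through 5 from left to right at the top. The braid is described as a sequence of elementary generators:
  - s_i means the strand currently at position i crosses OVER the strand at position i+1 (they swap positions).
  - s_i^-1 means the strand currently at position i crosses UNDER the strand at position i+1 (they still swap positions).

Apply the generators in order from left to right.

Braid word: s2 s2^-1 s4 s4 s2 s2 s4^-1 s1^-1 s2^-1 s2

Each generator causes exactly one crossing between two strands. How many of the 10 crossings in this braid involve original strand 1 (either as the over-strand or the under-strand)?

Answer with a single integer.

Gen 1: crossing 2x3. Involves strand 1? no. Count so far: 0
Gen 2: crossing 3x2. Involves strand 1? no. Count so far: 0
Gen 3: crossing 4x5. Involves strand 1? no. Count so far: 0
Gen 4: crossing 5x4. Involves strand 1? no. Count so far: 0
Gen 5: crossing 2x3. Involves strand 1? no. Count so far: 0
Gen 6: crossing 3x2. Involves strand 1? no. Count so far: 0
Gen 7: crossing 4x5. Involves strand 1? no. Count so far: 0
Gen 8: crossing 1x2. Involves strand 1? yes. Count so far: 1
Gen 9: crossing 1x3. Involves strand 1? yes. Count so far: 2
Gen 10: crossing 3x1. Involves strand 1? yes. Count so far: 3

Answer: 3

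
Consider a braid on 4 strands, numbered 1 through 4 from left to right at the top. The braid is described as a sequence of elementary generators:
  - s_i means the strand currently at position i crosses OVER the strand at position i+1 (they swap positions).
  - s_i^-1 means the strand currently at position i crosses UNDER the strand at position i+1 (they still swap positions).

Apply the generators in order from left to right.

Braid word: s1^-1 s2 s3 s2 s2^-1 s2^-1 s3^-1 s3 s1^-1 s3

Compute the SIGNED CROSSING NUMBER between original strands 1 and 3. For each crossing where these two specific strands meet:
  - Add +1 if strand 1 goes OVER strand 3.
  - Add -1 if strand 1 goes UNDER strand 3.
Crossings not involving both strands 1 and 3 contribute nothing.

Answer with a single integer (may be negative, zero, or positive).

Gen 1: crossing 1x2. Both 1&3? no. Sum: 0
Gen 2: 1 over 3. Both 1&3? yes. Contrib: +1. Sum: 1
Gen 3: crossing 1x4. Both 1&3? no. Sum: 1
Gen 4: crossing 3x4. Both 1&3? no. Sum: 1
Gen 5: crossing 4x3. Both 1&3? no. Sum: 1
Gen 6: crossing 3x4. Both 1&3? no. Sum: 1
Gen 7: 3 under 1. Both 1&3? yes. Contrib: +1. Sum: 2
Gen 8: 1 over 3. Both 1&3? yes. Contrib: +1. Sum: 3
Gen 9: crossing 2x4. Both 1&3? no. Sum: 3
Gen 10: 3 over 1. Both 1&3? yes. Contrib: -1. Sum: 2

Answer: 2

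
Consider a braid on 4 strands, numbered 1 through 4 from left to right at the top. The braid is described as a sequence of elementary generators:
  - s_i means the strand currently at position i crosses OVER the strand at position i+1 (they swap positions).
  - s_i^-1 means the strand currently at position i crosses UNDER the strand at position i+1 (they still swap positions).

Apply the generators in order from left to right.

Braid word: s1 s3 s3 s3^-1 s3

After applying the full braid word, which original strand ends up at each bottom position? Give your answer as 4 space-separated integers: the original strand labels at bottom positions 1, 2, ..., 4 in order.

Gen 1 (s1): strand 1 crosses over strand 2. Perm now: [2 1 3 4]
Gen 2 (s3): strand 3 crosses over strand 4. Perm now: [2 1 4 3]
Gen 3 (s3): strand 4 crosses over strand 3. Perm now: [2 1 3 4]
Gen 4 (s3^-1): strand 3 crosses under strand 4. Perm now: [2 1 4 3]
Gen 5 (s3): strand 4 crosses over strand 3. Perm now: [2 1 3 4]

Answer: 2 1 3 4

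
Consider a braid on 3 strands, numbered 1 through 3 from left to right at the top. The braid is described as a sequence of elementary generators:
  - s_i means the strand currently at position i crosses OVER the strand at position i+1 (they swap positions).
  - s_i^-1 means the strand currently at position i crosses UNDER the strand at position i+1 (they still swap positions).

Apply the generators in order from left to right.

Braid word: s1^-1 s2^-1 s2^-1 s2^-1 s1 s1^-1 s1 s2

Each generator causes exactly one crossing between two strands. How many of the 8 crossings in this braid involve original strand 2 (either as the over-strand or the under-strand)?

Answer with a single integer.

Gen 1: crossing 1x2. Involves strand 2? yes. Count so far: 1
Gen 2: crossing 1x3. Involves strand 2? no. Count so far: 1
Gen 3: crossing 3x1. Involves strand 2? no. Count so far: 1
Gen 4: crossing 1x3. Involves strand 2? no. Count so far: 1
Gen 5: crossing 2x3. Involves strand 2? yes. Count so far: 2
Gen 6: crossing 3x2. Involves strand 2? yes. Count so far: 3
Gen 7: crossing 2x3. Involves strand 2? yes. Count so far: 4
Gen 8: crossing 2x1. Involves strand 2? yes. Count so far: 5

Answer: 5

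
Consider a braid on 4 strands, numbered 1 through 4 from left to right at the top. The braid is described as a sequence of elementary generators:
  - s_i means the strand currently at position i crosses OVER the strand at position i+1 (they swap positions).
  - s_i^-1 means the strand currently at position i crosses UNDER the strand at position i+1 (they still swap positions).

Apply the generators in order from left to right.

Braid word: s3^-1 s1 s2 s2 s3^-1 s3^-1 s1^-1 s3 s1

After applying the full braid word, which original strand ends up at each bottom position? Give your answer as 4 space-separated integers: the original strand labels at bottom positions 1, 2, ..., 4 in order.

Gen 1 (s3^-1): strand 3 crosses under strand 4. Perm now: [1 2 4 3]
Gen 2 (s1): strand 1 crosses over strand 2. Perm now: [2 1 4 3]
Gen 3 (s2): strand 1 crosses over strand 4. Perm now: [2 4 1 3]
Gen 4 (s2): strand 4 crosses over strand 1. Perm now: [2 1 4 3]
Gen 5 (s3^-1): strand 4 crosses under strand 3. Perm now: [2 1 3 4]
Gen 6 (s3^-1): strand 3 crosses under strand 4. Perm now: [2 1 4 3]
Gen 7 (s1^-1): strand 2 crosses under strand 1. Perm now: [1 2 4 3]
Gen 8 (s3): strand 4 crosses over strand 3. Perm now: [1 2 3 4]
Gen 9 (s1): strand 1 crosses over strand 2. Perm now: [2 1 3 4]

Answer: 2 1 3 4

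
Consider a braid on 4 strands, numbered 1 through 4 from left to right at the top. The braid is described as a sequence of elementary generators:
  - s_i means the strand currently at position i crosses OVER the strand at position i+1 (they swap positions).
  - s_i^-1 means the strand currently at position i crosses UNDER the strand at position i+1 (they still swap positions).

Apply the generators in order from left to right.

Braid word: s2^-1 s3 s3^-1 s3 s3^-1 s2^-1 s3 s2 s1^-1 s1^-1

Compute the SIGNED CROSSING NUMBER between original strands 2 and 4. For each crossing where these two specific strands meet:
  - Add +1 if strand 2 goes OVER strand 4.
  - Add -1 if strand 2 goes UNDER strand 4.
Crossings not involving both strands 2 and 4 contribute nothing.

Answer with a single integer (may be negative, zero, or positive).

Answer: 5

Derivation:
Gen 1: crossing 2x3. Both 2&4? no. Sum: 0
Gen 2: 2 over 4. Both 2&4? yes. Contrib: +1. Sum: 1
Gen 3: 4 under 2. Both 2&4? yes. Contrib: +1. Sum: 2
Gen 4: 2 over 4. Both 2&4? yes. Contrib: +1. Sum: 3
Gen 5: 4 under 2. Both 2&4? yes. Contrib: +1. Sum: 4
Gen 6: crossing 3x2. Both 2&4? no. Sum: 4
Gen 7: crossing 3x4. Both 2&4? no. Sum: 4
Gen 8: 2 over 4. Both 2&4? yes. Contrib: +1. Sum: 5
Gen 9: crossing 1x4. Both 2&4? no. Sum: 5
Gen 10: crossing 4x1. Both 2&4? no. Sum: 5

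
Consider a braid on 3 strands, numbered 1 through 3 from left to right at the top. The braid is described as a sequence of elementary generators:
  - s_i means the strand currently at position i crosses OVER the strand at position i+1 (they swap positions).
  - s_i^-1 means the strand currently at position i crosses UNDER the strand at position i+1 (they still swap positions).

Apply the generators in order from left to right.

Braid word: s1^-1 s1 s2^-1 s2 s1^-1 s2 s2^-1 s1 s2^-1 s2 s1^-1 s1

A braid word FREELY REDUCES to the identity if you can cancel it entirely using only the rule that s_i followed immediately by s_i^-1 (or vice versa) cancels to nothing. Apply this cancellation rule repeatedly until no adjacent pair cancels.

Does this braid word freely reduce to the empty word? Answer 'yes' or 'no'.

Gen 1 (s1^-1): push. Stack: [s1^-1]
Gen 2 (s1): cancels prior s1^-1. Stack: []
Gen 3 (s2^-1): push. Stack: [s2^-1]
Gen 4 (s2): cancels prior s2^-1. Stack: []
Gen 5 (s1^-1): push. Stack: [s1^-1]
Gen 6 (s2): push. Stack: [s1^-1 s2]
Gen 7 (s2^-1): cancels prior s2. Stack: [s1^-1]
Gen 8 (s1): cancels prior s1^-1. Stack: []
Gen 9 (s2^-1): push. Stack: [s2^-1]
Gen 10 (s2): cancels prior s2^-1. Stack: []
Gen 11 (s1^-1): push. Stack: [s1^-1]
Gen 12 (s1): cancels prior s1^-1. Stack: []
Reduced word: (empty)

Answer: yes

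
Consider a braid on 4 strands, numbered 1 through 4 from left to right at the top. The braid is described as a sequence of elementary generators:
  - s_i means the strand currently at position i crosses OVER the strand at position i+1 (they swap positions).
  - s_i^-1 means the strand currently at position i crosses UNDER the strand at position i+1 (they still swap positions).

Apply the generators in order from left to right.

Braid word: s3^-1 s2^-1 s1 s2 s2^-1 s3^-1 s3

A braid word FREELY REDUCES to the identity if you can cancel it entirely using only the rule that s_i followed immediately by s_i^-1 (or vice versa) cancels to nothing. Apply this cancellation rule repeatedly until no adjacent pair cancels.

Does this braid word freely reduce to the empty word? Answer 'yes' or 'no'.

Gen 1 (s3^-1): push. Stack: [s3^-1]
Gen 2 (s2^-1): push. Stack: [s3^-1 s2^-1]
Gen 3 (s1): push. Stack: [s3^-1 s2^-1 s1]
Gen 4 (s2): push. Stack: [s3^-1 s2^-1 s1 s2]
Gen 5 (s2^-1): cancels prior s2. Stack: [s3^-1 s2^-1 s1]
Gen 6 (s3^-1): push. Stack: [s3^-1 s2^-1 s1 s3^-1]
Gen 7 (s3): cancels prior s3^-1. Stack: [s3^-1 s2^-1 s1]
Reduced word: s3^-1 s2^-1 s1

Answer: no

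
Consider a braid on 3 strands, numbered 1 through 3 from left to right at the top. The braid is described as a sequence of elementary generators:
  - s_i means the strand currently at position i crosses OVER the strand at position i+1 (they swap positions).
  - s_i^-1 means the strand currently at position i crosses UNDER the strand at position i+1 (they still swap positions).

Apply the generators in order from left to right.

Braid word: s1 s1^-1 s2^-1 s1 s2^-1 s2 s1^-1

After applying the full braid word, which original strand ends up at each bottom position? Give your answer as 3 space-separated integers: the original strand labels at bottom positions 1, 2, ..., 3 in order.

Answer: 1 3 2

Derivation:
Gen 1 (s1): strand 1 crosses over strand 2. Perm now: [2 1 3]
Gen 2 (s1^-1): strand 2 crosses under strand 1. Perm now: [1 2 3]
Gen 3 (s2^-1): strand 2 crosses under strand 3. Perm now: [1 3 2]
Gen 4 (s1): strand 1 crosses over strand 3. Perm now: [3 1 2]
Gen 5 (s2^-1): strand 1 crosses under strand 2. Perm now: [3 2 1]
Gen 6 (s2): strand 2 crosses over strand 1. Perm now: [3 1 2]
Gen 7 (s1^-1): strand 3 crosses under strand 1. Perm now: [1 3 2]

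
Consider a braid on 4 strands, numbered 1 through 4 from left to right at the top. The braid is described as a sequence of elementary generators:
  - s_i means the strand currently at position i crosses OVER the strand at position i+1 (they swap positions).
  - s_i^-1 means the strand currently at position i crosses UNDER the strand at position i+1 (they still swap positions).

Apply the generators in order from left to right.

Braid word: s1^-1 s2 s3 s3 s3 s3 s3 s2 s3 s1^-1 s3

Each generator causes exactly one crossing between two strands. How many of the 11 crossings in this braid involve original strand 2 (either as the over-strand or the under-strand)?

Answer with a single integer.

Answer: 2

Derivation:
Gen 1: crossing 1x2. Involves strand 2? yes. Count so far: 1
Gen 2: crossing 1x3. Involves strand 2? no. Count so far: 1
Gen 3: crossing 1x4. Involves strand 2? no. Count so far: 1
Gen 4: crossing 4x1. Involves strand 2? no. Count so far: 1
Gen 5: crossing 1x4. Involves strand 2? no. Count so far: 1
Gen 6: crossing 4x1. Involves strand 2? no. Count so far: 1
Gen 7: crossing 1x4. Involves strand 2? no. Count so far: 1
Gen 8: crossing 3x4. Involves strand 2? no. Count so far: 1
Gen 9: crossing 3x1. Involves strand 2? no. Count so far: 1
Gen 10: crossing 2x4. Involves strand 2? yes. Count so far: 2
Gen 11: crossing 1x3. Involves strand 2? no. Count so far: 2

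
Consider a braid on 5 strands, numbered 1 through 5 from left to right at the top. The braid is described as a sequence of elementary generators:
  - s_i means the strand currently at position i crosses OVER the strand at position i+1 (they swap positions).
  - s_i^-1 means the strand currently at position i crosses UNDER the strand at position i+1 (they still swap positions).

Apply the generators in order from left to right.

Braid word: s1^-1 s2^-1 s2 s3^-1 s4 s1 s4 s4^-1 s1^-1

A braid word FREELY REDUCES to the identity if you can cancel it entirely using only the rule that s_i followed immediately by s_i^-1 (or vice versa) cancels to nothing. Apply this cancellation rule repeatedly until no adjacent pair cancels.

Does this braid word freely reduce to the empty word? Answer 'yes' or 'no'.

Answer: no

Derivation:
Gen 1 (s1^-1): push. Stack: [s1^-1]
Gen 2 (s2^-1): push. Stack: [s1^-1 s2^-1]
Gen 3 (s2): cancels prior s2^-1. Stack: [s1^-1]
Gen 4 (s3^-1): push. Stack: [s1^-1 s3^-1]
Gen 5 (s4): push. Stack: [s1^-1 s3^-1 s4]
Gen 6 (s1): push. Stack: [s1^-1 s3^-1 s4 s1]
Gen 7 (s4): push. Stack: [s1^-1 s3^-1 s4 s1 s4]
Gen 8 (s4^-1): cancels prior s4. Stack: [s1^-1 s3^-1 s4 s1]
Gen 9 (s1^-1): cancels prior s1. Stack: [s1^-1 s3^-1 s4]
Reduced word: s1^-1 s3^-1 s4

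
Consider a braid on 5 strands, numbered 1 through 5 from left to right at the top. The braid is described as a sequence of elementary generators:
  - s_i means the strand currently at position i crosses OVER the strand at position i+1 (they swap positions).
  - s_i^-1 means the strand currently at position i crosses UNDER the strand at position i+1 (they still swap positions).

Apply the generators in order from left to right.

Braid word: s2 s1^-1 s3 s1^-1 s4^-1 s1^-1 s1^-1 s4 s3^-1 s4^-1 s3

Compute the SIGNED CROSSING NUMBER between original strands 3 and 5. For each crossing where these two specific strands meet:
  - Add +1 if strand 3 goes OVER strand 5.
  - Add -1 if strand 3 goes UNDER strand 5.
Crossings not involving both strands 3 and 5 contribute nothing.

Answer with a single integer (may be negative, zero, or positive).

Gen 1: crossing 2x3. Both 3&5? no. Sum: 0
Gen 2: crossing 1x3. Both 3&5? no. Sum: 0
Gen 3: crossing 2x4. Both 3&5? no. Sum: 0
Gen 4: crossing 3x1. Both 3&5? no. Sum: 0
Gen 5: crossing 2x5. Both 3&5? no. Sum: 0
Gen 6: crossing 1x3. Both 3&5? no. Sum: 0
Gen 7: crossing 3x1. Both 3&5? no. Sum: 0
Gen 8: crossing 5x2. Both 3&5? no. Sum: 0
Gen 9: crossing 4x2. Both 3&5? no. Sum: 0
Gen 10: crossing 4x5. Both 3&5? no. Sum: 0
Gen 11: crossing 2x5. Both 3&5? no. Sum: 0

Answer: 0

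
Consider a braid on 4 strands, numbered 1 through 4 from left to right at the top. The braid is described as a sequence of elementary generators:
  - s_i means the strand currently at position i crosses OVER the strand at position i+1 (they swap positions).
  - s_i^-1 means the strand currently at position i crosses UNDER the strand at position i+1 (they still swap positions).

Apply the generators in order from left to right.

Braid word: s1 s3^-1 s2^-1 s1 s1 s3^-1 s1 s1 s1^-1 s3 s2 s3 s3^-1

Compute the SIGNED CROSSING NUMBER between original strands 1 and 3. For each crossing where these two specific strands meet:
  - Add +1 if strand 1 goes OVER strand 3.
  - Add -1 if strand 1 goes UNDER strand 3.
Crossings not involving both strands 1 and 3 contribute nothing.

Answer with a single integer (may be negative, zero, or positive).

Answer: -2

Derivation:
Gen 1: crossing 1x2. Both 1&3? no. Sum: 0
Gen 2: crossing 3x4. Both 1&3? no. Sum: 0
Gen 3: crossing 1x4. Both 1&3? no. Sum: 0
Gen 4: crossing 2x4. Both 1&3? no. Sum: 0
Gen 5: crossing 4x2. Both 1&3? no. Sum: 0
Gen 6: 1 under 3. Both 1&3? yes. Contrib: -1. Sum: -1
Gen 7: crossing 2x4. Both 1&3? no. Sum: -1
Gen 8: crossing 4x2. Both 1&3? no. Sum: -1
Gen 9: crossing 2x4. Both 1&3? no. Sum: -1
Gen 10: 3 over 1. Both 1&3? yes. Contrib: -1. Sum: -2
Gen 11: crossing 2x1. Both 1&3? no. Sum: -2
Gen 12: crossing 2x3. Both 1&3? no. Sum: -2
Gen 13: crossing 3x2. Both 1&3? no. Sum: -2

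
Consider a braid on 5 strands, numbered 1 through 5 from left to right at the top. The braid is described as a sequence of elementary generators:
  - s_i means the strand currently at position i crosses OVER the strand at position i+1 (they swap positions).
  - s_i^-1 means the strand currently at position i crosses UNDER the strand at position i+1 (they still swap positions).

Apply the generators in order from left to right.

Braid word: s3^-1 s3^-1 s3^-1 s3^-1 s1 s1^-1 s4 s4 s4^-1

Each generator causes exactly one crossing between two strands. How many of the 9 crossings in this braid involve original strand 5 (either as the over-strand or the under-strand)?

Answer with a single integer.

Answer: 3

Derivation:
Gen 1: crossing 3x4. Involves strand 5? no. Count so far: 0
Gen 2: crossing 4x3. Involves strand 5? no. Count so far: 0
Gen 3: crossing 3x4. Involves strand 5? no. Count so far: 0
Gen 4: crossing 4x3. Involves strand 5? no. Count so far: 0
Gen 5: crossing 1x2. Involves strand 5? no. Count so far: 0
Gen 6: crossing 2x1. Involves strand 5? no. Count so far: 0
Gen 7: crossing 4x5. Involves strand 5? yes. Count so far: 1
Gen 8: crossing 5x4. Involves strand 5? yes. Count so far: 2
Gen 9: crossing 4x5. Involves strand 5? yes. Count so far: 3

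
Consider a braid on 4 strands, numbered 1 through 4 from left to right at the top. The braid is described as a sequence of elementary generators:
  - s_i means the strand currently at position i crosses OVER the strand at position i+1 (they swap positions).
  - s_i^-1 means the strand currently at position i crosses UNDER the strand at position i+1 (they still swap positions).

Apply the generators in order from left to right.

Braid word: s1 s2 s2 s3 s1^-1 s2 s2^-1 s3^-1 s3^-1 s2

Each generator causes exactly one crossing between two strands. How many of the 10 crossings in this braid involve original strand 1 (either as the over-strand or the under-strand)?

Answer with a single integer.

Gen 1: crossing 1x2. Involves strand 1? yes. Count so far: 1
Gen 2: crossing 1x3. Involves strand 1? yes. Count so far: 2
Gen 3: crossing 3x1. Involves strand 1? yes. Count so far: 3
Gen 4: crossing 3x4. Involves strand 1? no. Count so far: 3
Gen 5: crossing 2x1. Involves strand 1? yes. Count so far: 4
Gen 6: crossing 2x4. Involves strand 1? no. Count so far: 4
Gen 7: crossing 4x2. Involves strand 1? no. Count so far: 4
Gen 8: crossing 4x3. Involves strand 1? no. Count so far: 4
Gen 9: crossing 3x4. Involves strand 1? no. Count so far: 4
Gen 10: crossing 2x4. Involves strand 1? no. Count so far: 4

Answer: 4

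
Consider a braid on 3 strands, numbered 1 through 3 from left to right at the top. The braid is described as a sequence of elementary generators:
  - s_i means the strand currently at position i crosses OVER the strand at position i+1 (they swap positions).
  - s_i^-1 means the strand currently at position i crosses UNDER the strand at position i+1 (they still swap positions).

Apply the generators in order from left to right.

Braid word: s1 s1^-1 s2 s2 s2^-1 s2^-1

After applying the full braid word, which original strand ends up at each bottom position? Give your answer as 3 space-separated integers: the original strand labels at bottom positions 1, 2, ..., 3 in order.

Gen 1 (s1): strand 1 crosses over strand 2. Perm now: [2 1 3]
Gen 2 (s1^-1): strand 2 crosses under strand 1. Perm now: [1 2 3]
Gen 3 (s2): strand 2 crosses over strand 3. Perm now: [1 3 2]
Gen 4 (s2): strand 3 crosses over strand 2. Perm now: [1 2 3]
Gen 5 (s2^-1): strand 2 crosses under strand 3. Perm now: [1 3 2]
Gen 6 (s2^-1): strand 3 crosses under strand 2. Perm now: [1 2 3]

Answer: 1 2 3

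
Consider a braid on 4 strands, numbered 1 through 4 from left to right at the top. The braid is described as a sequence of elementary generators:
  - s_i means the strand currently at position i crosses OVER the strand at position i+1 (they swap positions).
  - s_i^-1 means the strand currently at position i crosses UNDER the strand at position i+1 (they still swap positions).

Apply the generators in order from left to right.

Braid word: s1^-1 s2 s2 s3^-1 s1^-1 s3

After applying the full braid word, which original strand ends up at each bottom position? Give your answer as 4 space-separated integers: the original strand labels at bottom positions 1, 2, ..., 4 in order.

Answer: 1 2 3 4

Derivation:
Gen 1 (s1^-1): strand 1 crosses under strand 2. Perm now: [2 1 3 4]
Gen 2 (s2): strand 1 crosses over strand 3. Perm now: [2 3 1 4]
Gen 3 (s2): strand 3 crosses over strand 1. Perm now: [2 1 3 4]
Gen 4 (s3^-1): strand 3 crosses under strand 4. Perm now: [2 1 4 3]
Gen 5 (s1^-1): strand 2 crosses under strand 1. Perm now: [1 2 4 3]
Gen 6 (s3): strand 4 crosses over strand 3. Perm now: [1 2 3 4]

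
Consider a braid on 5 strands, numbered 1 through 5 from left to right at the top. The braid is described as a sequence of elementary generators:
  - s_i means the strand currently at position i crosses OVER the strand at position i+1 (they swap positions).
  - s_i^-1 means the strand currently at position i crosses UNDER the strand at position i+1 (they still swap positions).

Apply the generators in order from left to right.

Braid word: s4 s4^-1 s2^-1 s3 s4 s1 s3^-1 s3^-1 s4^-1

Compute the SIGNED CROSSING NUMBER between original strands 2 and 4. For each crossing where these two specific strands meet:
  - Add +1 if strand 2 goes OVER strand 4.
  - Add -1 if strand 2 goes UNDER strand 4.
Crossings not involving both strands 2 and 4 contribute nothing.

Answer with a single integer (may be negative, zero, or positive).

Answer: 1

Derivation:
Gen 1: crossing 4x5. Both 2&4? no. Sum: 0
Gen 2: crossing 5x4. Both 2&4? no. Sum: 0
Gen 3: crossing 2x3. Both 2&4? no. Sum: 0
Gen 4: 2 over 4. Both 2&4? yes. Contrib: +1. Sum: 1
Gen 5: crossing 2x5. Both 2&4? no. Sum: 1
Gen 6: crossing 1x3. Both 2&4? no. Sum: 1
Gen 7: crossing 4x5. Both 2&4? no. Sum: 1
Gen 8: crossing 5x4. Both 2&4? no. Sum: 1
Gen 9: crossing 5x2. Both 2&4? no. Sum: 1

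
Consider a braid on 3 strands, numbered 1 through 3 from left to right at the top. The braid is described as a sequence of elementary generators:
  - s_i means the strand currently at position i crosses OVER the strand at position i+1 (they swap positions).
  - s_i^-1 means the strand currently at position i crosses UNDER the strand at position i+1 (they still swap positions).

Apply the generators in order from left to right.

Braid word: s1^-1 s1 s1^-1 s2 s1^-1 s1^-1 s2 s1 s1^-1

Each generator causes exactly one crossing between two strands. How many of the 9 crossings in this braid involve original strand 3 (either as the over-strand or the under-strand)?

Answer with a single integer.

Answer: 4

Derivation:
Gen 1: crossing 1x2. Involves strand 3? no. Count so far: 0
Gen 2: crossing 2x1. Involves strand 3? no. Count so far: 0
Gen 3: crossing 1x2. Involves strand 3? no. Count so far: 0
Gen 4: crossing 1x3. Involves strand 3? yes. Count so far: 1
Gen 5: crossing 2x3. Involves strand 3? yes. Count so far: 2
Gen 6: crossing 3x2. Involves strand 3? yes. Count so far: 3
Gen 7: crossing 3x1. Involves strand 3? yes. Count so far: 4
Gen 8: crossing 2x1. Involves strand 3? no. Count so far: 4
Gen 9: crossing 1x2. Involves strand 3? no. Count so far: 4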